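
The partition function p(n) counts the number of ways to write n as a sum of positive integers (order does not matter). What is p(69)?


Using the generating function prod_{k>=1} 1/(1-x^k), we compute p(69).
By dynamic programming over parts 1 through 69:
p(69) = 3554345

3554345


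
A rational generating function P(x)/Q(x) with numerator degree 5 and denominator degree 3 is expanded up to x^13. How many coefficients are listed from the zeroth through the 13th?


Expanding up to x^13 gives the coefficients for x^0, x^1, ..., x^13.
That is 13 + 1 = 14 coefficients in total.

14


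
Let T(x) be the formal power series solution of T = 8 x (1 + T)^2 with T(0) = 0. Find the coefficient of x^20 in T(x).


Apply the Lagrange inversion formula: if T = 8 x * phi(T) with phi(t) = (1 + t)^2, then [x^n] T = 8^n * (1/n) [t^(n-1)] phi(t)^n = 8^n * (1/n) [t^(n-1)] (1 + t)^(2n) = 8^n * (1/n) C(2n, n-1).
Using the identity C(2n, n-1) = C(2n, n) * n / (n+1), the unscaled factor equals C(2n, n) / (n+1) = C_n, the n-th Catalan number.
For n = 20: C_20 = C(40, 20) / 21 = 137846528820/21 = 6564120420.
With the 8^20 = 1152921504606846976 factor, the coefficient is 1152921504606846976 * 6564120420 = 7567915591046928306976849920.

7567915591046928306976849920


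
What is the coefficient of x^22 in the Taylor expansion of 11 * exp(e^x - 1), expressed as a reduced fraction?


exp(e^x - 1) = sum_{k>=0} Bell_k x^k / k!, where Bell_k is the k-th Bell number.
So the coefficient of x^22 is 11 * Bell_22 / 22!.
Computing: Bell_22 = 4506715738447323 and 22! = 1124000727777607680000, giving
11 * 4506715738447323/1124000727777607680000 = 88366975263673/2003566359674880000.

88366975263673/2003566359674880000


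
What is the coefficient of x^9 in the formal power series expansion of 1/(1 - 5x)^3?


The general identity 1/(1 - c x)^r = sum_{k>=0} c^k C(k + r - 1, r - 1) x^k follows by substituting y = c x into 1/(1 - y)^r = sum_{k>=0} C(k + r - 1, r - 1) y^k.
For c = 5, r = 3, k = 9:
5^9 * C(11, 2) = 1953125 * 55 = 107421875.

107421875


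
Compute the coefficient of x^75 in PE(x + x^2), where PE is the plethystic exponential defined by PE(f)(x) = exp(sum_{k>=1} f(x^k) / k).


With f(x) = x + x^2, the exponent is sum_{k>=1} (x^k + x^(2k)) / k = -ln(1 - x) - ln(1 - x^2). Exponentiating:
PE(x + x^2) = 1 / ((1 - x)(1 - x^2)).
This is the generating function for partitions of n into parts of size 1 or 2. The number of 2's can be any j in 0..37, and the rest are 1's, so
[x^75] = floor(75/2) + 1 = 38.

38


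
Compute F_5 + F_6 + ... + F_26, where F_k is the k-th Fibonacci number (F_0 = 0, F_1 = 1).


Use the identity sum_{k=0}^{N} F_k = F_{N+2} - 1 (which follows from F_{k+2} - F_{k+1} = F_k). Then
sum_{k=5}^{26} F_k = (F_{28} - 1) - (F_{6} - 1) = F_{28} - F_{6}.
Computing: F_{28} = 317811, F_{6} = 8, so
Sum = 317811 - 8 = 317803.

317803


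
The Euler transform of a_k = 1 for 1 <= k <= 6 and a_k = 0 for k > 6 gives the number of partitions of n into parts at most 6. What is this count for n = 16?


Partitions of 16 into parts at most 6:
Using generating function (1-x)^(-1)(1-x^2)^(-1)...(1-x^6)^(-1),
the coefficient of x^16 = 136

136


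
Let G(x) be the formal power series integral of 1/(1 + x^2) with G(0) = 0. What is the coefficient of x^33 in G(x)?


1/(1 + x^2) = sum_{j>=0} (-1)^j x^(2j). Integrating termwise with G(0) = 0:
G(x) = sum_{j>=0} (-1)^j x^(2j+1) / (2j+1) = arctan(x).
Only odd powers are nonzero. For x^33 write 33 = 2*16 + 1, giving
(-1)^16 / 33 = 1/33 = 1/33.

1/33


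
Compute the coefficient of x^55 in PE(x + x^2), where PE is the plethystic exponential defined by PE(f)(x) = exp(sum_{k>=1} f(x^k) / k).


With f(x) = x + x^2, the exponent is sum_{k>=1} (x^k + x^(2k)) / k = -ln(1 - x) - ln(1 - x^2). Exponentiating:
PE(x + x^2) = 1 / ((1 - x)(1 - x^2)).
This is the generating function for partitions of n into parts of size 1 or 2. The number of 2's can be any j in 0..27, and the rest are 1's, so
[x^55] = floor(55/2) + 1 = 28.

28


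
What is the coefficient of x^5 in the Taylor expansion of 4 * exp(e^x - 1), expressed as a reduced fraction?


exp(e^x - 1) = sum_{k>=0} Bell_k x^k / k!, where Bell_k is the k-th Bell number.
So the coefficient of x^5 is 4 * Bell_5 / 5!.
Computing: Bell_5 = 52 and 5! = 120, giving
4 * 52/120 = 26/15.

26/15


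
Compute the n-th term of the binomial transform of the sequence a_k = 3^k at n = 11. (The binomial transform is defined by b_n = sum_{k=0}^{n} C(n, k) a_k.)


With a_k = 3^k, b_n = sum_{k=0}^{n} C(n, k) 3^k = (1 + 3)^n by the binomial theorem.
For n = 11: (1 + 3)^11 = 4^11 = 4194304.

4194304


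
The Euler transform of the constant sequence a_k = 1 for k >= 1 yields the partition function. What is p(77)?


The Euler transform converts the sequence a_k = 1 into the number of integer partitions.
Using the recurrence or dynamic programming:
p(77) = 10619863

10619863


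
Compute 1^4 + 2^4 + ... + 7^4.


This power sum has a closed form given by Faulhaber's formula
sum_{k=1}^{m} k^p = (1 / (p + 1)) * sum_{j=0}^{p} C(p + 1, j) B_j m^(p + 1 - j),
but for small m direct computation is fastest:
1 + 16 + 81 + 256 + 625 + 1296 + 2401 = 4676.

4676


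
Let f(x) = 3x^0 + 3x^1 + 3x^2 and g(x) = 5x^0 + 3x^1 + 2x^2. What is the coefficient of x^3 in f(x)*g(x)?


Cauchy product at x^3:
3*2 + 3*3
= 15

15


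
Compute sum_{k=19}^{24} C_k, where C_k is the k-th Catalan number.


C_19 through C_24: 1767263190, 6564120420, 24466267020, 91482563640, 343059613650, 1289904147324
Sum = 1767263190 + 6564120420 + 24466267020 + 91482563640 + 343059613650 + 1289904147324
= 1757243975244

1757243975244


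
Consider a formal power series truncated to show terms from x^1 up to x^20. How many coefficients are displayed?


From x^1 to x^20 inclusive, the count is 20 - 1 + 1 = 20.

20


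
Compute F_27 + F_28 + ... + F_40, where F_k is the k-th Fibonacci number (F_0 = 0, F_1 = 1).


Use the identity sum_{k=0}^{N} F_k = F_{N+2} - 1 (which follows from F_{k+2} - F_{k+1} = F_k). Then
sum_{k=27}^{40} F_k = (F_{42} - 1) - (F_{28} - 1) = F_{42} - F_{28}.
Computing: F_{42} = 267914296, F_{28} = 317811, so
Sum = 267914296 - 317811 = 267596485.

267596485


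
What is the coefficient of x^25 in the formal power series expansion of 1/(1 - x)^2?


The negative binomial / multiset identity is
1/(1 - x)^r = sum_{k>=0} C(k + r - 1, r - 1) x^k.
Here r = 2 and k = 25, so the coefficient is
C(25 + 1, 1) = C(26, 1)
= 26

26


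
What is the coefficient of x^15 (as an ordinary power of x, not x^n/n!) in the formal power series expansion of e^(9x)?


The exponential series is e^y = sum_{k>=0} y^k / k!. Substituting y = 9x gives
e^(9x) = sum_{k>=0} 9^k x^k / k!.
So the coefficient of x^n is a^n/n! with a = 9, n = 15:
9^15 / 15! = 205891132094649/1307674368000 = 282429536481/1793792000

282429536481/1793792000


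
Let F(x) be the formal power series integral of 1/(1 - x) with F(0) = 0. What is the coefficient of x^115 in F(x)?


1/(1 - x) = sum_{k>=0} x^k. Integrating termwise and using F(0) = 0 gives
F(x) = sum_{k>=0} x^(k+1) / (k+1) = sum_{m>=1} x^m / m = -ln(1 - x).
So the coefficient of x^115 is 1/115 = 1/115.

1/115


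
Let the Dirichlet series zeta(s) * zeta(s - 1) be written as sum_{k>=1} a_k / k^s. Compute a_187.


Convolution gives a_k = sum_{d | k} d * 1 = sum_{d | k} d = sigma(k), the sum of positive divisors of k.
For k = 187, the divisors are 1, 11, 17, 187, so
sigma(187) = 1 + 11 + 17 + 187 = 216.

216


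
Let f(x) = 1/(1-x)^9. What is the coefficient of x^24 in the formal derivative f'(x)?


Differentiate: d/dx [ 1/(1-x)^r ] = r / (1-x)^(r+1).
Here r = 9, so f'(x) = 9 / (1-x)^10.
The expansion of 1/(1-x)^(r+1) has coefficient of x^n equal to C(n+r, r).
So the coefficient of x^24 in f'(x) is
9 * C(33, 9) = 9 * 38567100 = 347103900

347103900


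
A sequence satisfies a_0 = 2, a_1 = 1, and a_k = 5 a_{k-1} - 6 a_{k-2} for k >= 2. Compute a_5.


The characteristic equation is t^2 - 5 t + 6 = 0, with roots r_1 = 3 and r_2 = 2 (so c_1 = r_1 + r_2, c_2 = -r_1 r_2 as required).
One can use the closed form a_n = A r_1^n + B r_2^n, but direct iteration is more reliable:
a_0 = 2, a_1 = 1, a_2 = -7, a_3 = -41, a_4 = -163, a_5 = -569.
So a_5 = -569.

-569


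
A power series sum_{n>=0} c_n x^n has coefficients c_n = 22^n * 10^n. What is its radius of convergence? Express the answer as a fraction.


By the root test (Cauchy-Hadamard), the radius is R = 1 / limsup_n |c_n|^(1/n).
Here |c_n|^(1/n) = (22^n * 10^n)^(1/n) = 22 * 10 = 220 for all n.
So R = 1/220 = 1/220.

1/220


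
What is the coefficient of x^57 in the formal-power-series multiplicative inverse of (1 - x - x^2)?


Let the inverse be f(x) = sum_{k>=0} a_k x^k. From f(x) * (1 - x - x^2) = 1 and matching coefficients:
 x^0: a_0 = 1.
 x^1: a_1 - a_0 = 0, so a_1 = 1.
 x^k (k >= 2): a_k - a_{k-1} - a_{k-2} = 0, i.e. a_k = a_{k-1} + a_{k-2}.
This is the Fibonacci-type recurrence shifted so that a_0 = a_1 = 1.
Iterating: a_0=1, a_1=1, a_2=2, a_3=3, a_4=5, a_5=8, a_6=13, a_7=21, a_8=34, a_9=55, ...
a_57 = 591286729879.

591286729879


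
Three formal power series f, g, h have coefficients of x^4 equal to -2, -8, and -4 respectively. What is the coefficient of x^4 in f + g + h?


Series addition is componentwise:
-2 + -8 + -4
= -14

-14


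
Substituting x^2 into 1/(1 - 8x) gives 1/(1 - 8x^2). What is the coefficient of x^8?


The coefficient of x^(2m) in 1/(1 - 8x^2) is 8^m.
With n = 8 = 2*4, the coefficient is 8^4 = 4096.

4096


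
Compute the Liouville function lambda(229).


The Liouville function is lambda(k) = (-1)^Omega(k), where Omega(k) counts the prime factors of k with multiplicity.
Factoring: 229 = 229, so Omega(229) = 1.
lambda(229) = (-1)^1 = -1.

-1


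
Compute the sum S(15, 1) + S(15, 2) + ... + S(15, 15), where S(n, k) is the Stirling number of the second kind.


By definition, S(n, k) counts partitions of an n-set into exactly k nonempty blocks.
Computing row n = 15 for k = 1..15:
S(15, k): 1, 16383, 2375101, 42355950, 210766920, 420693273, 408741333, 216627840, 67128490, 12662650, 1479478, 106470, 4550, 105, 1
Sum = 1382958545. (This equals Bell_15 since the sum runs over all k.)

1382958545


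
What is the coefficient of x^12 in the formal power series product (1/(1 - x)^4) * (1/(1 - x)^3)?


Combine the factors: (1/(1 - x)^4) * (1/(1 - x)^3) = 1/(1 - x)^7.
Then use 1/(1 - x)^r = sum_{k>=0} C(k + r - 1, r - 1) x^k with r = 7 and k = 12:
C(18, 6) = 18564.

18564


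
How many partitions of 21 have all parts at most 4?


Using the generating function (1-x)^(-1)(1-x^2)^(-1)...(1-x^4)^(-1),
the coefficient of x^21 counts these restricted partitions.
Result = 120

120


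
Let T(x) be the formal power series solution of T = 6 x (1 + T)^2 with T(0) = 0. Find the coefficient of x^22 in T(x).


Apply the Lagrange inversion formula: if T = 6 x * phi(T) with phi(t) = (1 + t)^2, then [x^n] T = 6^n * (1/n) [t^(n-1)] phi(t)^n = 6^n * (1/n) [t^(n-1)] (1 + t)^(2n) = 6^n * (1/n) C(2n, n-1).
Using the identity C(2n, n-1) = C(2n, n) * n / (n+1), the unscaled factor equals C(2n, n) / (n+1) = C_n, the n-th Catalan number.
For n = 22: C_22 = C(44, 22) / 23 = 2104098963720/23 = 91482563640.
With the 6^22 = 131621703842267136 factor, the coefficient is 131621703842267136 * 91482563640 = 12041090898155435791000535040.

12041090898155435791000535040


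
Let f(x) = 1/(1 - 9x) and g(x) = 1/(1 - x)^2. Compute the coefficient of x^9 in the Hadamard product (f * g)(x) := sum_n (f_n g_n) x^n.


f has coefficients f_k = 9^k. For g = 1/(1 - x)^2 the coefficient is g_k = C(k + 1, 1) = k + 1. The Hadamard coefficient is (f * g)_k = 9^k * (k + 1).
For k = 9: 9^9 * 10 = 387420489 * 10 = 3874204890.

3874204890


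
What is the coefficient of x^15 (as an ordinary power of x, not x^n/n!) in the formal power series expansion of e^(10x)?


The exponential series is e^y = sum_{k>=0} y^k / k!. Substituting y = 10x gives
e^(10x) = sum_{k>=0} 10^k x^k / k!.
So the coefficient of x^n is a^n/n! with a = 10, n = 15:
10^15 / 15! = 1000000000000000/1307674368000 = 3906250000/5108103

3906250000/5108103


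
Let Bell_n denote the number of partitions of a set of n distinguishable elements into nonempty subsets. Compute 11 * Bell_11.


Bell_11 can be computed from the Bell triangle or from Dobinski's identity Bell_n = (1/e) * sum_{k>=0} k^n / k!.
Computing Bell_11 = 678570.
Then 11 * 678570 = 7464270.

7464270


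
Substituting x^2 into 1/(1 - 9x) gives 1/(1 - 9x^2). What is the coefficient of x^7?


Since 1/(1 - 9x^2) only has even powers of x,
the coefficient of x^7 (odd) is 0.

0


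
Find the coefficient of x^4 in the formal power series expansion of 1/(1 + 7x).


Write 1/(1 + c x) = 1/(1 - (-c) x) and apply the geometric-series identity
1/(1 - y) = sum_{k>=0} y^k to get 1/(1 + c x) = sum_{k>=0} (-c)^k x^k.
So the coefficient of x^k is (-c)^k = (-1)^k * c^k.
Here c = 7 and k = 4:
(-7)^4 = 1 * 2401 = 2401

2401


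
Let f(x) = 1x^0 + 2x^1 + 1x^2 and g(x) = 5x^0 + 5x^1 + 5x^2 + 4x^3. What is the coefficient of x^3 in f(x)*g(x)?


Cauchy product at x^3:
1*4 + 2*5 + 1*5
= 19

19


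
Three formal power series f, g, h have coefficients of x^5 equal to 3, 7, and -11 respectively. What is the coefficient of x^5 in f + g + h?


Series addition is componentwise:
3 + 7 + -11
= -1

-1


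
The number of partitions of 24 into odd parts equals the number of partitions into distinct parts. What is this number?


Computing partitions of 24 into odd parts (1, 3, 5, ...):
Using the generating function prod_{k>=0} 1/(1-x^(2k+1)),
the count is 122

122


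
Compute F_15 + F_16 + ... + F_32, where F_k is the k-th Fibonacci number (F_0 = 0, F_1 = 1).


Use the identity sum_{k=0}^{N} F_k = F_{N+2} - 1 (which follows from F_{k+2} - F_{k+1} = F_k). Then
sum_{k=15}^{32} F_k = (F_{34} - 1) - (F_{16} - 1) = F_{34} - F_{16}.
Computing: F_{34} = 5702887, F_{16} = 987, so
Sum = 5702887 - 987 = 5701900.

5701900


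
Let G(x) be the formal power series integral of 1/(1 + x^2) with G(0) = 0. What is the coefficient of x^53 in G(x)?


1/(1 + x^2) = sum_{j>=0} (-1)^j x^(2j). Integrating termwise with G(0) = 0:
G(x) = sum_{j>=0} (-1)^j x^(2j+1) / (2j+1) = arctan(x).
Only odd powers are nonzero. For x^53 write 53 = 2*26 + 1, giving
(-1)^26 / 53 = 1/53 = 1/53.

1/53


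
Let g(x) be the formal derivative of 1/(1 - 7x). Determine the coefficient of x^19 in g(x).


Differentiate termwise: d/dx sum_{k>=0} 7^k x^k = sum_{k>=1} k 7^k x^(k-1) = sum_{j>=0} (j+1) 7^(j+1) x^j.
Equivalently, d/dx [1/(1 - 7x)] = 7/(1 - 7x)^2.
For j = 19: 20 * 7^20 = 20 * 79792266297612001 = 1595845325952240020.

1595845325952240020


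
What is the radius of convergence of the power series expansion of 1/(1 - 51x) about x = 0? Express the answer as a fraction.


Expanding 1/(1 - 51x) = sum_{k>=0} 51^k x^k, the series converges when |51x| < 1, i.e., |x| < 1/51.
So the radius of convergence is 1/51 = 1/51.

1/51


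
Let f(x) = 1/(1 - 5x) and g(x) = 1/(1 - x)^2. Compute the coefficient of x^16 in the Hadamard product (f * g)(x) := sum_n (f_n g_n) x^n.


f has coefficients f_k = 5^k. For g = 1/(1 - x)^2 the coefficient is g_k = C(k + 1, 1) = k + 1. The Hadamard coefficient is (f * g)_k = 5^k * (k + 1).
For k = 16: 5^16 * 17 = 152587890625 * 17 = 2593994140625.

2593994140625


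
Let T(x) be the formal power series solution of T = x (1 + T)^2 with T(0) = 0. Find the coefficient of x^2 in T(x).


Apply the Lagrange inversion formula: if T = x * phi(T) with phi(t) = (1 + t)^2, then [x^n] T = (1/n) [t^(n-1)] phi(t)^n = (1/n) [t^(n-1)] (1 + t)^(2n) = (1/n) C(2n, n-1).
Using the identity C(2n, n-1) = C(2n, n) * n / (n+1), the unscaled factor equals C(2n, n) / (n+1) = C_n, the n-th Catalan number.
For n = 2: C_2 = C(4, 2) / 3 = 6/3 = 2 = 2.

2


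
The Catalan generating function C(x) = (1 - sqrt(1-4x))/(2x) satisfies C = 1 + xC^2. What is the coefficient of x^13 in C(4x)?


Substituting x -> 4x scales the n-th coefficient by 4^n, so [x^13] C(4x) = 4^13 * C_13.
C_13 = C(2*13, 13)/(14) = 10400600/14 = 742900.
So 4^13 * 742900 = 67108864 * 742900 = 49855175065600.

49855175065600


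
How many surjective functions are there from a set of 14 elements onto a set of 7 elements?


By inclusion-exclusion on which target elements are missed, the number of surjections from an n-set onto a k-set is
surj(n, k) = sum_{j=0}^{k} (-1)^j C(k, j) (k - j)^n.
Equivalently surj(n, k) = k! * S(n, k), where S(n, k) is the Stirling number of the second kind.
For n = 14, k = 7:
S(14, 7) = 49329280, so
surj = 7! * 49329280 = 5040 * 49329280 = 248619571200.

248619571200


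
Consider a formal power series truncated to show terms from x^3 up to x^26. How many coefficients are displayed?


From x^3 to x^26 inclusive, the count is 26 - 3 + 1 = 24.

24


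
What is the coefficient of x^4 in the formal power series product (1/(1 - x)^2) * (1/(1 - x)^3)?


Combine the factors: (1/(1 - x)^2) * (1/(1 - x)^3) = 1/(1 - x)^5.
Then use 1/(1 - x)^r = sum_{k>=0} C(k + r - 1, r - 1) x^k with r = 5 and k = 4:
C(8, 4) = 70.

70


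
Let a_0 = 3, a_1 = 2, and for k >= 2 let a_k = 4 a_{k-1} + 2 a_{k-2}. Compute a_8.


Iterating the recurrence forward:
a_0 = 3
a_1 = 2
a_2 = 4*2 + 2*3 = 14
a_3 = 4*14 + 2*2 = 60
a_4 = 4*60 + 2*14 = 268
a_5 = 4*268 + 2*60 = 1192
a_6 = 4*1192 + 2*268 = 5304
a_7 = 4*5304 + 2*1192 = 23600
a_8 = 4*23600 + 2*5304 = 105008
So a_8 = 105008.

105008


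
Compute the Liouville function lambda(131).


The Liouville function is lambda(k) = (-1)^Omega(k), where Omega(k) counts the prime factors of k with multiplicity.
Factoring: 131 = 131, so Omega(131) = 1.
lambda(131) = (-1)^1 = -1.

-1


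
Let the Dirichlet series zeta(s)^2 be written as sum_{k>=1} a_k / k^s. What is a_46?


The Dirichlet convolution of the constant function 1 with itself gives (1 * 1)(k) = sum_{d | k} 1 = d(k), the number of positive divisors of k.
Since zeta(s) = sum_{k>=1} 1/k^s, we have zeta(s)^2 = sum_{k>=1} d(k)/k^s, so a_k = d(k).
For k = 46: the divisors are 1, 2, 23, 46.
Count = 4.

4


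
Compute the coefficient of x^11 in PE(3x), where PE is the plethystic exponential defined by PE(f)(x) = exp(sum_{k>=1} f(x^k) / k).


With f(x) = 3x, the exponent is sum_{k>=1} 3 x^k / k = 3 * (-ln(1 - x)). Exponentiating:
PE(3x) = exp(-3 ln(1 - x)) = 1/(1 - x)^3.
By the negative binomial expansion, [x^n] 1/(1 - x)^3 = C(n + 2, 2).
For n = 11: C(13, 2) = 78.

78


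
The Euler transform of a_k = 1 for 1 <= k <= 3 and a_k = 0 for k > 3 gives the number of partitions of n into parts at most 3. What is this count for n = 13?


Partitions of 13 into parts at most 3:
Using generating function (1-x)^(-1)(1-x^2)^(-1)(1-x^3)^(-1),
the coefficient of x^13 = 21

21


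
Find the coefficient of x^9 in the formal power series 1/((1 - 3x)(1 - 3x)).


By partial fractions or Cauchy convolution:
The coefficient equals sum_{k=0}^{9} 3^k * 3^(9-k).
= 196830

196830


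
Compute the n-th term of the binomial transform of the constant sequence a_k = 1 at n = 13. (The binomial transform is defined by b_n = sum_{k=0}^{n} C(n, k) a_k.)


With a_k = 1 for all k, b_n = sum_{k=0}^{n} C(n, k) = 2^n by the binomial theorem.
For n = 13: 2^13 = 8192.

8192


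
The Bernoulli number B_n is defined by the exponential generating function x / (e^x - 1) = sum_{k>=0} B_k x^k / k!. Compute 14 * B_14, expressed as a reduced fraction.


Bernoulli numbers can also be computed recursively via B_0 = 1 and sum_{j=0}^{m} C(m+1, j) B_j = 0 for m >= 1. Odd-index Bernoulli numbers vanish for k >= 3.
Computing B_14 = 7/6, so 14 * B_14 = 14 * 7/6 = 49/3.

49/3


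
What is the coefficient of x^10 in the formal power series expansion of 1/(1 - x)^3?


The expansion 1/(1 - x)^r = sum_{k>=0} C(k + r - 1, r - 1) x^k follows from the multiset / negative-binomial theorem (or from repeated differentiation of the geometric series).
For r = 3 and k = 10:
C(12, 2) = 479001600 / (2 * 3628800) = 66.

66


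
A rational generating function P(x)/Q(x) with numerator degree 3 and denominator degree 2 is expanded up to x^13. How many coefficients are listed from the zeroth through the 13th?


Expanding up to x^13 gives the coefficients for x^0, x^1, ..., x^13.
That is 13 + 1 = 14 coefficients in total.

14


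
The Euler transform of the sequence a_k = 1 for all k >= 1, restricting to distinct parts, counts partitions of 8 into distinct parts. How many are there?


Partitions of 8 into distinct parts can be computed via generating function.
Product (1+x)(1+x^2)(1+x^3)...
The coefficient of x^8 = 6

6


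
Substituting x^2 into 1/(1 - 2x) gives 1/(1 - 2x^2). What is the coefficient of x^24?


The coefficient of x^(2m) in 1/(1 - 2x^2) is 2^m.
With n = 24 = 2*12, the coefficient is 2^12 = 4096.

4096


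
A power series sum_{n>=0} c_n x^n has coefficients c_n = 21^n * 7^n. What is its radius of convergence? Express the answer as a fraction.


By the root test (Cauchy-Hadamard), the radius is R = 1 / limsup_n |c_n|^(1/n).
Here |c_n|^(1/n) = (21^n * 7^n)^(1/n) = 21 * 7 = 147 for all n.
So R = 1/147 = 1/147.

1/147


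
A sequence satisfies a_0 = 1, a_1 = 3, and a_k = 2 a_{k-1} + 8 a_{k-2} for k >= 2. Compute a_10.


The characteristic equation is t^2 - 2 t - 8 = 0, with roots r_1 = 4 and r_2 = -2 (so c_1 = r_1 + r_2, c_2 = -r_1 r_2 as required).
One can use the closed form a_n = A r_1^n + B r_2^n, but direct iteration is more reliable:
a_0 = 1, a_1 = 3, a_2 = 14, a_3 = 52, a_4 = 216, a_5 = 848, a_6 = 3424, a_7 = 13632, a_8 = 54656, a_9 = 218368, a_10 = 873984.
So a_10 = 873984.

873984


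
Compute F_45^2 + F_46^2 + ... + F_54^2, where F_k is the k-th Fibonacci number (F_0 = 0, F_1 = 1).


There is a standard identity sum_{k=0}^{N} F_k^2 = F_N * F_{N+1} (proved inductively from the telescoping relation F_k^2 = F_k F_{k+1} - F_{k-1} F_k). Then
sum_{k=45}^{54} F_k^2 = F_54 F_55 - F_44 F_45.
Computing: F_54 = 86267571272, F_55 = 139583862445, F_44 = 701408733, F_45 = 1134903170.
Sum = 86267571272 * 139583862445 - 701408733 * 1134903170 = 12040764770900534296430.

12040764770900534296430


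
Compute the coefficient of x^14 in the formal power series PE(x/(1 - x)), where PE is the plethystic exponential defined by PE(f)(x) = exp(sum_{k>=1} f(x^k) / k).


For f(x) = x/(1 - x) we have
sum_{k>=1} f(x^k) / k = sum_{k>=1} (1/k) * x^k / (1 - x^k) = sum_{k, m >= 1} x^(k m) / k,
which after exponentiating simplifies to
PE(x/(1 - x)) = prod_{k>=1} 1 / (1 - x^k).
This is the generating function for the partition function p(n), so the coefficient of x^14 is p(14).
Computing p(14) by dynamic programming over parts 1, 2, ..., 14: p(14) = 135.

135


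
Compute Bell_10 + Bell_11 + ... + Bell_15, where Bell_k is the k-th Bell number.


Recall Bell_k counts set partitions of a k-set (with Bell_0 = 1 by convention).
Bell_10 through Bell_15: 115975, 678570, 4213597, 27644437, 190899322, 1382958545
Sum = 115975 + 678570 + 4213597 + 27644437 + 190899322 + 1382958545 = 1606510446.

1606510446


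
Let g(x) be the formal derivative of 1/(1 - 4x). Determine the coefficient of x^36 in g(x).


Differentiate termwise: d/dx sum_{k>=0} 4^k x^k = sum_{k>=1} k 4^k x^(k-1) = sum_{j>=0} (j+1) 4^(j+1) x^j.
Equivalently, d/dx [1/(1 - 4x)] = 4/(1 - 4x)^2.
For j = 36: 37 * 4^37 = 37 * 18889465931478580854784 = 698910239464707491627008.

698910239464707491627008


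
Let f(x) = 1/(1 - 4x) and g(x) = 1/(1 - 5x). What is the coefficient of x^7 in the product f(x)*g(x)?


The coefficient of x^n in f*g is the Cauchy product: sum_{k=0}^{n} a^k * b^(n-k).
With a=4, b=5, n=7:
sum_{k=0}^{7} 4^k * 5^(7-k)
= 325089

325089


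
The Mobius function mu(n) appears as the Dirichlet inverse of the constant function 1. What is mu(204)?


204 has a squared prime factor, so mu(204) = 0.
Factorization reveals a repeated prime.

0


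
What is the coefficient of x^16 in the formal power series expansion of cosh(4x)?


The Maclaurin series is cosh(t) = sum_{m>=0} t^(2m) / (2m)!, so substituting t = 4x, only even powers of x are nonzero, with coefficient of x^(2m) equal to 4^(2m) / (2m)!.
For x^16 the coefficient is 4^16/16! = 4294967296/20922789888000 = 131072/638512875.

131072/638512875


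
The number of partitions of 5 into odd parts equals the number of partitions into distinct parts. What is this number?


Computing partitions of 5 into odd parts (1, 3, 5, ...):
Using the generating function prod_{k>=0} 1/(1-x^(2k+1)),
the count is 3

3


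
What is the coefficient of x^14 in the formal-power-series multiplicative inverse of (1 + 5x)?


The inverse is 1/(1 + 5x). Apply the geometric identity 1/(1 - y) = sum_{k>=0} y^k with y = -5x:
1/(1 + 5x) = sum_{k>=0} (-5)^k x^k.
So the coefficient of x^14 is (-5)^14 = 6103515625.

6103515625


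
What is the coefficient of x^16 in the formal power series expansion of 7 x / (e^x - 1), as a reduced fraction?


The exponential generating function for Bernoulli numbers is
x / (e^x - 1) = sum_{k>=0} B_k x^k / k!.
So the coefficient of x^16 in 7 x / (e^x - 1) is 7 B_16 / 16!.
Computing: B_16 = -3617/510, 16! = 20922789888000, giving
7 * -3617/510 / 20922789888000 = -3617/1524374691840000.

-3617/1524374691840000


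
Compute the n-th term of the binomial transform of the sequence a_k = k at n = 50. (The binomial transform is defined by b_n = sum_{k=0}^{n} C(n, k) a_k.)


With a_k = k, b_n = sum_{k=0}^{n} C(n, k) k. Using k * C(n, k) = n * C(n-1, k-1) gives b_n = n * sum_{k>=1} C(n-1, k-1) = n * 2^(n-1).
For n = 50: 50 * 2^49 = 50 * 562949953421312 = 28147497671065600.

28147497671065600


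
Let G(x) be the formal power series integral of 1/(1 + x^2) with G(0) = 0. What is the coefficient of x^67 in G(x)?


1/(1 + x^2) = sum_{j>=0} (-1)^j x^(2j). Integrating termwise with G(0) = 0:
G(x) = sum_{j>=0} (-1)^j x^(2j+1) / (2j+1) = arctan(x).
Only odd powers are nonzero. For x^67 write 67 = 2*33 + 1, giving
(-1)^33 / 67 = -1/67 = -1/67.

-1/67


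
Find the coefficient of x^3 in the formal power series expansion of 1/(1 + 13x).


Write 1/(1 + c x) = 1/(1 - (-c) x) and apply the geometric-series identity
1/(1 - y) = sum_{k>=0} y^k to get 1/(1 + c x) = sum_{k>=0} (-c)^k x^k.
So the coefficient of x^k is (-c)^k = (-1)^k * c^k.
Here c = 13 and k = 3:
(-13)^3 = -1 * 2197 = -2197

-2197


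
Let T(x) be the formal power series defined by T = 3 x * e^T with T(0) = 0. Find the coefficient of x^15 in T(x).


Apply the Lagrange inversion formula: if T = 3 x * phi(T) with phi(t) = e^t, then
[x^n] T = 3^n * (1/n) [t^(n-1)] phi(t)^n = 3^n * (1/n) [t^(n-1)] e^(n t) = 3^n * (1/n) * n^(n-1) / (n-1)! = 3^n * n^(n-1) / n!.
When c = 1 this is the Cayley count of rooted labeled trees on n vertices, divided by n!.
For n = 15: 3^15 * 15^14 / 15! = 14348907 * 29192926025390625/1307674368000 = 4596834903662109375/14350336.

4596834903662109375/14350336


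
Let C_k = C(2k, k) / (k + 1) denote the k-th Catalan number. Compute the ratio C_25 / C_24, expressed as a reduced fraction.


Using C_k = (2k)! / (k! (k+1)!), the ratio C_{k+1}/C_k simplifies to
C_{k+1}/C_k = [(2k+2)! / ((k+1)! (k+2)!)] * [k! (k+1)! / (2k)!]
 = (2k+2)(2k+1) / ((k+1)(k+2)) = 2(2k+1) / (k+2).
For k = 24: 2(2*24 + 1) / (24 + 2) = 98/26 = 49/13.

49/13


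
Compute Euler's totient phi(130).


phi(n) counts integers in [1, n] coprime to n. Using the multiplicative formula phi(n) = n * prod_{p | n} (1 - 1/p):
130 = 2 * 5 * 13, so
phi(130) = 130 * (1 - 1/2) * (1 - 1/5) * (1 - 1/13) = 48.

48


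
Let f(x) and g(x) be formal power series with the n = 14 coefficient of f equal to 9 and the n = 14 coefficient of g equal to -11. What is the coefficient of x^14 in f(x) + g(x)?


Addition of formal power series is termwise.
The coefficient of x^14 in f + g = 9 + -11
= -2

-2


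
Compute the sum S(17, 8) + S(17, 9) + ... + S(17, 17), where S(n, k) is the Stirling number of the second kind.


By definition, S(n, k) counts partitions of an n-set into exactly k nonempty blocks.
Computing row n = 17 for k = 8..17:
S(17, k): 20415995028, 9528822303, 2758334150, 512060978, 62022324, 4910178, 249900, 7820, 136, 1
Sum = 33282402818.

33282402818


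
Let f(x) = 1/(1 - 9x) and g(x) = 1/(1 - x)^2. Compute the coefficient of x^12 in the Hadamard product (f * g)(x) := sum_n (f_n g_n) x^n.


f has coefficients f_k = 9^k. For g = 1/(1 - x)^2 the coefficient is g_k = C(k + 1, 1) = k + 1. The Hadamard coefficient is (f * g)_k = 9^k * (k + 1).
For k = 12: 9^12 * 13 = 282429536481 * 13 = 3671583974253.

3671583974253


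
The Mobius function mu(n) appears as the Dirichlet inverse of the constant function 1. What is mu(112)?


112 has a squared prime factor, so mu(112) = 0.
Factorization reveals a repeated prime.

0


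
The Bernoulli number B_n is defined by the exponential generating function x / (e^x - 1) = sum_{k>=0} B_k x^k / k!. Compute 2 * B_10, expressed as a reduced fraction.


Bernoulli numbers can also be computed recursively via B_0 = 1 and sum_{j=0}^{m} C(m+1, j) B_j = 0 for m >= 1. Odd-index Bernoulli numbers vanish for k >= 3.
Computing B_10 = 5/66, so 2 * B_10 = 2 * 5/66 = 5/33.

5/33


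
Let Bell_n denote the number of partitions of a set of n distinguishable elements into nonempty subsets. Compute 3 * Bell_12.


Bell_12 can be computed from the Bell triangle or from Dobinski's identity Bell_n = (1/e) * sum_{k>=0} k^n / k!.
Computing Bell_12 = 4213597.
Then 3 * 4213597 = 12640791.

12640791


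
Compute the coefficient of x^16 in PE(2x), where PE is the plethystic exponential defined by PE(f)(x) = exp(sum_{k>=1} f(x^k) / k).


With f(x) = 2x, the exponent is sum_{k>=1} 2 x^k / k = 2 * (-ln(1 - x)). Exponentiating:
PE(2x) = exp(-2 ln(1 - x)) = 1/(1 - x)^2.
By the negative binomial expansion, [x^n] 1/(1 - x)^2 = C(n + 1, 1).
For n = 16: C(17, 1) = 17.

17


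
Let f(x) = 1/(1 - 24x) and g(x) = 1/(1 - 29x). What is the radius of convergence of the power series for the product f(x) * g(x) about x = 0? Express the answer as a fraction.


The radius of 1/(1 - 24x) is 1/24 (nearest singularity at x = 1/24), and the radius of 1/(1 - 29x) is 1/29.
The product f(x)*g(x) = 1/((1 - 24x)(1 - 29x)) has singularities at both 1/24 and 1/29, so its radius of convergence is the distance to the nearest one:
min(1/24, 1/29) = 1/29.

1/29


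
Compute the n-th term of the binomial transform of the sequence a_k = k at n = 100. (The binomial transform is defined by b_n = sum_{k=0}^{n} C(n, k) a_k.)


With a_k = k, b_n = sum_{k=0}^{n} C(n, k) k. Using k * C(n, k) = n * C(n-1, k-1) gives b_n = n * sum_{k>=1} C(n-1, k-1) = n * 2^(n-1).
For n = 100: 100 * 2^99 = 100 * 633825300114114700748351602688 = 63382530011411470074835160268800.

63382530011411470074835160268800


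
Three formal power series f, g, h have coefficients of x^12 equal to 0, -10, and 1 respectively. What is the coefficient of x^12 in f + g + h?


Series addition is componentwise:
0 + -10 + 1
= -9

-9


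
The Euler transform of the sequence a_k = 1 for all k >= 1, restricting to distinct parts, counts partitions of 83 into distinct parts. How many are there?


Partitions of 83 into distinct parts can be computed via generating function.
Product (1+x)(1+x^2)(1+x^3)...
The coefficient of x^83 = 101698

101698


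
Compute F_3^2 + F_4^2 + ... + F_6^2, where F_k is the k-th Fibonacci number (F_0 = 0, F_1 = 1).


There is a standard identity sum_{k=0}^{N} F_k^2 = F_N * F_{N+1} (proved inductively from the telescoping relation F_k^2 = F_k F_{k+1} - F_{k-1} F_k). Then
sum_{k=3}^{6} F_k^2 = F_6 F_7 - F_2 F_3.
Computing: F_6 = 8, F_7 = 13, F_2 = 1, F_3 = 2.
Sum = 8 * 13 - 1 * 2 = 102.

102


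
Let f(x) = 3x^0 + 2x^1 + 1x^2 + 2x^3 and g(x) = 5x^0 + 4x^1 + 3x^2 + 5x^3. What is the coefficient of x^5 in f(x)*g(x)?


Cauchy product at x^5:
1*5 + 2*3
= 11

11


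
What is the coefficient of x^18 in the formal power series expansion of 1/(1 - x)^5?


The negative binomial / multiset identity is
1/(1 - x)^r = sum_{k>=0} C(k + r - 1, r - 1) x^k.
Here r = 5 and k = 18, so the coefficient is
C(18 + 4, 4) = C(22, 4)
= 7315

7315


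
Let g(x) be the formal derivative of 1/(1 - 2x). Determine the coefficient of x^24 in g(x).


Differentiate termwise: d/dx sum_{k>=0} 2^k x^k = sum_{k>=1} k 2^k x^(k-1) = sum_{j>=0} (j+1) 2^(j+1) x^j.
Equivalently, d/dx [1/(1 - 2x)] = 2/(1 - 2x)^2.
For j = 24: 25 * 2^25 = 25 * 33554432 = 838860800.

838860800


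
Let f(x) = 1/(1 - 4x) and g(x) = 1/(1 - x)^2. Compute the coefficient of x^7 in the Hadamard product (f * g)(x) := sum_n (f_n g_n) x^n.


f has coefficients f_k = 4^k. For g = 1/(1 - x)^2 the coefficient is g_k = C(k + 1, 1) = k + 1. The Hadamard coefficient is (f * g)_k = 4^k * (k + 1).
For k = 7: 4^7 * 8 = 16384 * 8 = 131072.

131072


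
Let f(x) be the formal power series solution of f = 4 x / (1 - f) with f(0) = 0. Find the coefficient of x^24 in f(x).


Apply Lagrange inversion: f = 4 x * phi(f) with phi(t) = 1/(1 - t), so
[x^n] f = 4^n * (1/n) [t^(n-1)] phi(t)^n = 4^n * (1/n) [t^(n-1)] (1 - t)^(-n) = 4^n * (1/n) C(2n - 2, n - 1) = 4^n * C_{n-1}.
For n = 24: C_23 = C(46, 23) / 24 = 8233430727600/24 = 343059613650.
With the 4^24 = 281474976710656 factor, the coefficient is 281474976710656 * 343059613650 = 96562696762500395198054400.

96562696762500395198054400


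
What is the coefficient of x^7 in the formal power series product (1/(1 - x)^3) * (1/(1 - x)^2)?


Combine the factors: (1/(1 - x)^3) * (1/(1 - x)^2) = 1/(1 - x)^5.
Then use 1/(1 - x)^r = sum_{k>=0} C(k + r - 1, r - 1) x^k with r = 5 and k = 7:
C(11, 4) = 330.

330


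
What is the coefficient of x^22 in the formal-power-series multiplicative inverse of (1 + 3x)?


The inverse is 1/(1 + 3x). Apply the geometric identity 1/(1 - y) = sum_{k>=0} y^k with y = -3x:
1/(1 + 3x) = sum_{k>=0} (-3)^k x^k.
So the coefficient of x^22 is (-3)^22 = 31381059609.

31381059609


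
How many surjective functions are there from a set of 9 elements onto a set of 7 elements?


By inclusion-exclusion on which target elements are missed, the number of surjections from an n-set onto a k-set is
surj(n, k) = sum_{j=0}^{k} (-1)^j C(k, j) (k - j)^n.
Equivalently surj(n, k) = k! * S(n, k), where S(n, k) is the Stirling number of the second kind.
For n = 9, k = 7:
S(9, 7) = 462, so
surj = 7! * 462 = 5040 * 462 = 2328480.

2328480


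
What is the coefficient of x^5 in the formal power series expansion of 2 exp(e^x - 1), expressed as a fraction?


exp(e^x - 1) is the exponential generating function for the Bell numbers Bell_k: exp(e^x - 1) = sum_{k>=0} Bell_k x^k / k!.
So the coefficient of x^5 in 2 exp(e^x - 1) is 2 Bell_5 / 5!.
Computing: Bell_5 = 52 and 5! = 120, giving
2 * 52/120 = 13/15.

13/15


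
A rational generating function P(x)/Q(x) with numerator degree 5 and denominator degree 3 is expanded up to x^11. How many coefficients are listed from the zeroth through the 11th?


Expanding up to x^11 gives the coefficients for x^0, x^1, ..., x^11.
That is 11 + 1 = 12 coefficients in total.

12


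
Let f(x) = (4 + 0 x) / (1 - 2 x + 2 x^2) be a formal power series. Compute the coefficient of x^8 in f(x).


Write f(x) = sum_{k>=0} a_k x^k. Multiplying both sides by 1 - 2 x + 2 x^2 gives
(1 - 2 x + 2 x^2) sum_{k>=0} a_k x^k = 4 + 0 x.
Matching coefficients:
 x^0: a_0 = 4
 x^1: a_1 - 2 a_0 = 0  =>  a_1 = 2*4 + 0 = 8
 x^k (k >= 2): a_k = 2 a_{k-1} - 2 a_{k-2}.
Iterating: a_2 = 8, a_3 = 0, a_4 = -16, a_5 = -32, a_6 = -32, a_7 = 0, a_8 = 64.
So the coefficient of x^8 is 64.

64


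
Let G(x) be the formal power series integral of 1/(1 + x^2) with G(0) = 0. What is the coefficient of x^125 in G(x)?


1/(1 + x^2) = sum_{j>=0} (-1)^j x^(2j). Integrating termwise with G(0) = 0:
G(x) = sum_{j>=0} (-1)^j x^(2j+1) / (2j+1) = arctan(x).
Only odd powers are nonzero. For x^125 write 125 = 2*62 + 1, giving
(-1)^62 / 125 = 1/125 = 1/125.

1/125


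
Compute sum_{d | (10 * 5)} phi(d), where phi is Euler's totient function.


First, 10 * 5 = 50. One classical identity is sum_{d | n} phi(d) = n (each k in [1, n] has a unique gcd with n, and among the k's with gcd(k, n) = n/d there are phi(d) of them). So the sum equals 50. We also verify directly:
Divisors of 50: 1, 2, 5, 10, 25, 50.
phi values: 1, 1, 4, 4, 20, 20.
Sum = 50.

50


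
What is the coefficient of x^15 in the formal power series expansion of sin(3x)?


The Maclaurin series is sin(t) = sum_{k>=0} (-1)^k t^(2k+1) / (2k+1)!, so substituting t = 3x, only odd powers of x are nonzero, with coefficient of x^(2k+1) equal to (-1)^k 3^(2k+1) / (2k+1)!.
Write 15 = 2*7 + 1, giving the coefficient (-1)^7 * 3^15 / 15! = -14348907/1307674368000 = -19683/1793792000.

-19683/1793792000


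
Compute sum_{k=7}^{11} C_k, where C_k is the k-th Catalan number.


C_7 through C_11: 429, 1430, 4862, 16796, 58786
Sum = 429 + 1430 + 4862 + 16796 + 58786
= 82303

82303


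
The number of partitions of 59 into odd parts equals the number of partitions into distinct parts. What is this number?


Computing partitions of 59 into odd parts (1, 3, 5, ...):
Using the generating function prod_{k>=0} 1/(1-x^(2k+1)),
the count is 9792

9792


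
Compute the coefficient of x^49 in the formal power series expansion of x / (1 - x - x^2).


Let f(x) = sum_{k>=0} a_k x^k. Multiplying f(x) * (1 - x - x^2) = x and matching coefficients gives a_0 = 0, a_1 = 1, and a_k = a_{k-1} + a_{k-2} for k >= 2. These are the Fibonacci numbers F_k.
Iterating from F_0 = 0, F_1 = 1:
F_0=0, F_1=1, F_2=1, F_3=2, F_4=3, F_5=5, F_6=8, F_7=13, F_8=21, F_9=34, ...
F_49 = 7778742049.

7778742049


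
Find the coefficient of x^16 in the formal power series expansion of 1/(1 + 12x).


Write 1/(1 + c x) = 1/(1 - (-c) x) and apply the geometric-series identity
1/(1 - y) = sum_{k>=0} y^k to get 1/(1 + c x) = sum_{k>=0} (-c)^k x^k.
So the coefficient of x^k is (-c)^k = (-1)^k * c^k.
Here c = 12 and k = 16:
(-12)^16 = 1 * 184884258895036416 = 184884258895036416

184884258895036416


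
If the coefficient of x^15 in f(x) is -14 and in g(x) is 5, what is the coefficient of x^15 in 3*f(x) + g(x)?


Scalar multiplication scales coefficients: 3 * -14 = -42.
Then add the g coefficient: -42 + 5
= -37

-37


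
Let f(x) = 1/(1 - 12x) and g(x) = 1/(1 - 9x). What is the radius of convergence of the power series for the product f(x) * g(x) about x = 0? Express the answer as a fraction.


The radius of 1/(1 - 12x) is 1/12 (nearest singularity at x = 1/12), and the radius of 1/(1 - 9x) is 1/9.
The product f(x)*g(x) = 1/((1 - 12x)(1 - 9x)) has singularities at both 1/12 and 1/9, so its radius of convergence is the distance to the nearest one:
min(1/12, 1/9) = 1/12.

1/12


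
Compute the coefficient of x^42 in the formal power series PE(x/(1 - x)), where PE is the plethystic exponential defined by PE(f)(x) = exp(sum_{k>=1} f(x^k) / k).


For f(x) = x/(1 - x) we have
sum_{k>=1} f(x^k) / k = sum_{k>=1} (1/k) * x^k / (1 - x^k) = sum_{k, m >= 1} x^(k m) / k,
which after exponentiating simplifies to
PE(x/(1 - x)) = prod_{k>=1} 1 / (1 - x^k).
This is the generating function for the partition function p(n), so the coefficient of x^42 is p(42).
Computing p(42) by dynamic programming over parts 1, 2, ..., 42: p(42) = 53174.

53174


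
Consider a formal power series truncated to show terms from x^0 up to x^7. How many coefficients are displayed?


From x^0 to x^7 inclusive, the count is 7 - 0 + 1 = 8.

8


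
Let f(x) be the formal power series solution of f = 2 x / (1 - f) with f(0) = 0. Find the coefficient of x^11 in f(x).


Apply Lagrange inversion: f = 2 x * phi(f) with phi(t) = 1/(1 - t), so
[x^n] f = 2^n * (1/n) [t^(n-1)] phi(t)^n = 2^n * (1/n) [t^(n-1)] (1 - t)^(-n) = 2^n * (1/n) C(2n - 2, n - 1) = 2^n * C_{n-1}.
For n = 11: C_10 = C(20, 10) / 11 = 184756/11 = 16796.
With the 2^11 = 2048 factor, the coefficient is 2048 * 16796 = 34398208.

34398208
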